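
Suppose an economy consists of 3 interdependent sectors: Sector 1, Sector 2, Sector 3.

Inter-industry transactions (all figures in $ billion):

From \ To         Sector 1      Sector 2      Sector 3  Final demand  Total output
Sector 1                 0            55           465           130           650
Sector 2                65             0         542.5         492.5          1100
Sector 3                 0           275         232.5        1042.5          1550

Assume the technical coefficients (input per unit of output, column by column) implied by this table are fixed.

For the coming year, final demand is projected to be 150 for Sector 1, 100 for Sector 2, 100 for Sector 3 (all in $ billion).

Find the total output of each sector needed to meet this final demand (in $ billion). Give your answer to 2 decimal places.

Technical coefficients a_ij = z_ij / X_j:
  a_11 = 0/650 = 0.00, a_21 = 65/650 = 0.10, a_31 = 0/650 = 0.00
  a_12 = 55/1100 = 0.05, a_22 = 0/1100 = 0.00, a_32 = 275/1100 = 0.25
  a_13 = 465/1550 = 0.30, a_23 = 542.5/1550 = 0.35, a_33 = 232.5/1550 = 0.15
I − A =
  [   1.00    -0.05    -0.30]
  [  -0.10     1.00    -0.35]
  [   0.00    -0.25     0.85]
Cofactors of I−A, C_ij = (−1)^(i+j)·(minor ij) (rows/columns in the sector order above):
  C_11 = (1.00)(0.85) − (-0.35)(-0.25) = 0.7625
  C_12 = −[(-0.10)(0.85) − (-0.35)(0.00)] = 0.0850
  C_13 = (-0.10)(-0.25) − (1.00)(0.00) = 0.0250
  C_21 = −[(-0.05)(0.85) − (-0.30)(-0.25)] = 0.1175
  C_22 = (1.00)(0.85) − (-0.30)(0.00) = 0.8500
  C_23 = −[(1.00)(-0.25) − (-0.05)(0.00)] = 0.2500
  C_31 = (-0.05)(-0.35) − (-0.30)(1.00) = 0.3175
  C_32 = −[(1.00)(-0.35) − (-0.30)(-0.10)] = 0.3800
  C_33 = (1.00)(1.00) − (-0.05)(-0.10) = 0.9950
det(I−A) = Σ_j (I−A)_1j·C_1j = (1.00)(0.7625) + (-0.05)(0.0850) + (-0.30)(0.0250) = 0.75075
adj(I−A) = Cᵀ =
  [ 0.7625   0.1175   0.3175]
  [ 0.0850   0.8500   0.3800]
  [ 0.0250   0.2500   0.9950]
(I − A)⁻¹ = adj(I−A) / det(I−A) ≈
  [   1.0157     0.1565     0.4229]
  [   0.1132     1.1322     0.5062]
  [   0.0333     0.3330     1.3253]
x = (I − A)⁻¹ d = adj(I−A)·d / det(I−A), with det(I−A) = 0.75075:
  x_1 = (0.7625·150 + 0.1175·100 + 0.3175·100) / 0.75075 = 157.875 / 0.75075 ≈ 210.29
  x_2 = (0.0850·150 + 0.8500·100 + 0.3800·100) / 0.75075 = 135.75 / 0.75075 ≈ 180.82
  x_3 = (0.0250·150 + 0.2500·100 + 0.9950·100) / 0.75075 = 128.25 / 0.75075 ≈ 170.83

x_1 = 210.29, x_2 = 180.82, x_3 = 170.83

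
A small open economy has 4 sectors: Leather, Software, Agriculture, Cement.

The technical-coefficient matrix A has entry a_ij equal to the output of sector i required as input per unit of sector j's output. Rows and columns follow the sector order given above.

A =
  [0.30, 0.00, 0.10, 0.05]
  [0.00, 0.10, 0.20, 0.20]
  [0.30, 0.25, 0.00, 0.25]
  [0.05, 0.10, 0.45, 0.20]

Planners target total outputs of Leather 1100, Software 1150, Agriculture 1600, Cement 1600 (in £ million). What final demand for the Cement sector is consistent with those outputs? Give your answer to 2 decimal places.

d_4 = 390.00

I − A =
  [   0.70     0.00    -0.10    -0.05]
  [   0.00     0.90    -0.20    -0.20]
  [  -0.30    -0.25     1.00    -0.25]
  [  -0.05    -0.10    -0.45     0.80]
d = (I − A) x:
  d_1 = (+0.70)·1100 + (+0.00)·1150 + (-0.10)·1600 + (-0.05)·1600 = 530.00
  d_2 = (+0.00)·1100 + (+0.90)·1150 + (-0.20)·1600 + (-0.20)·1600 = 395.00
  d_3 = (-0.30)·1100 + (-0.25)·1150 + (+1.00)·1600 + (-0.25)·1600 = 582.50
  d_4 = (-0.05)·1100 + (-0.10)·1150 + (-0.45)·1600 + (+0.80)·1600 = 390.00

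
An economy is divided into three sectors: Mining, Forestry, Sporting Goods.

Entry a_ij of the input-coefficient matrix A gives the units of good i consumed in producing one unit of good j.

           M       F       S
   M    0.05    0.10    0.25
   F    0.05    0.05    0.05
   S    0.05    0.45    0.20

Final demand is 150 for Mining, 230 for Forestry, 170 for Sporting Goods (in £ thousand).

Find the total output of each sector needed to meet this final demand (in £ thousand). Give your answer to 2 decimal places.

x_M = 288.90, x_F = 277.67, x_S = 386.74

I − A =
  [   0.95    -0.10    -0.25]
  [  -0.05     0.95    -0.05]
  [  -0.05    -0.45     0.80]
Cofactors of I−A, C_ij = (−1)^(i+j)·(minor ij) (rows/columns in the sector order above):
  C_11 = (0.95)(0.80) − (-0.05)(-0.45) = 0.7375
  C_12 = −[(-0.05)(0.80) − (-0.05)(-0.05)] = 0.0425
  C_13 = (-0.05)(-0.45) − (0.95)(-0.05) = 0.0700
  C_21 = −[(-0.10)(0.80) − (-0.25)(-0.45)] = 0.1925
  C_22 = (0.95)(0.80) − (-0.25)(-0.05) = 0.7475
  C_23 = −[(0.95)(-0.45) − (-0.10)(-0.05)] = 0.4325
  C_31 = (-0.10)(-0.05) − (-0.25)(0.95) = 0.2425
  C_32 = −[(0.95)(-0.05) − (-0.25)(-0.05)] = 0.0600
  C_33 = (0.95)(0.95) − (-0.10)(-0.05) = 0.8975
det(I−A) = Σ_j (I−A)_1j·C_1j = (0.95)(0.7375) + (-0.10)(0.0425) + (-0.25)(0.0700) = 0.678875
adj(I−A) = Cᵀ =
  [ 0.7375   0.1925   0.2425]
  [ 0.0425   0.7475   0.0600]
  [ 0.0700   0.4325   0.8975]
(I − A)⁻¹ = adj(I−A) / det(I−A) ≈
  [   1.0864     0.2836     0.3572]
  [   0.0626     1.1011     0.0884]
  [   0.1031     0.6371     1.3220]
x = (I − A)⁻¹ d = adj(I−A)·d / det(I−A), with det(I−A) = 0.678875:
  x_M = (0.7375·150 + 0.1925·230 + 0.2425·170) / 0.678875 = 196.125 / 0.678875 ≈ 288.90
  x_F = (0.0425·150 + 0.7475·230 + 0.0600·170) / 0.678875 = 188.50 / 0.678875 ≈ 277.67
  x_S = (0.0700·150 + 0.4325·230 + 0.8975·170) / 0.678875 = 262.55 / 0.678875 ≈ 386.74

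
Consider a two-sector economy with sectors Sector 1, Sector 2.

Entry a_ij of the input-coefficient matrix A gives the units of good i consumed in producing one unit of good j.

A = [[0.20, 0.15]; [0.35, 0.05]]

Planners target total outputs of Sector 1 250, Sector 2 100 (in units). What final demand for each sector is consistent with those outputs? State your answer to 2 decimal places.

d_1 = 185.00, d_2 = 7.50

I − A =
  [   0.80    -0.15]
  [  -0.35     0.95]
d = (I − A) x:
  d_1 = (+0.80)·250 + (-0.15)·100 = 185.00
  d_2 = (-0.35)·250 + (+0.95)·100 = 7.50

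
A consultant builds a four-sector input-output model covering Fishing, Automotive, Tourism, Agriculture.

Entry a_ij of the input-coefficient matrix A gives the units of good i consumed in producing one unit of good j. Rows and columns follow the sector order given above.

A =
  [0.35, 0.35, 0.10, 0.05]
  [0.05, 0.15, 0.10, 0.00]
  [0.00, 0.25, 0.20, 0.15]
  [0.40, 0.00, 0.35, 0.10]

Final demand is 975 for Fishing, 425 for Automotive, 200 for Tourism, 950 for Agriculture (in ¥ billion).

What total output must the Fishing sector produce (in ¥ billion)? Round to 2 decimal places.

I − A =
  [   0.65    -0.35    -0.10    -0.05]
  [  -0.05     0.85    -0.10     0.00]
  [   0.00    -0.25     0.80    -0.15]
  [  -0.40     0.00    -0.35     0.90]
Compute the cofactors C_ij = (−1)^(i+j)·(3×3 minor ij) of I−A; the adjugate is their transpose:
adj(I−A) = Cᵀ =
  [ 0.544875   0.260500   0.122875   0.050750]
  [ 0.039375   0.411875   0.061875   0.012500]
  [ 0.062250   0.162250   0.464500   0.080875]
  [ 0.266375   0.178875   0.235250   0.410500]
det(I−A) = Σ_j (I−A)_1j·C_1j = (0.65)(0.544875) + (-0.35)(0.039375) + (-0.10)(0.062250) + (-0.05)(0.266375) = 0.32084375
(I − A)⁻¹ = adj(I−A) / det(I−A) ≈
  [   1.6983     0.8119     0.3830     0.1582]
  [   0.1227     1.2837     0.1929     0.0390]
  [   0.1940     0.5057     1.4477     0.2521]
  [   0.8302     0.5575     0.7332     1.2794]
x = (I − A)⁻¹ d = adj(I−A)·d / det(I−A), with det(I−A) = 0.32084375:
  x_1 = (0.544875·975 + 0.260500·425 + 0.122875·200 + 0.050750·950) / 0.32084375 = 714.753125 / 0.32084375 ≈ 2227.73
  x_2 = (0.039375·975 + 0.411875·425 + 0.061875·200 + 0.012500·950) / 0.32084375 = 237.6875 / 0.32084375 ≈ 740.82
  x_3 = (0.062250·975 + 0.162250·425 + 0.464500·200 + 0.080875·950) / 0.32084375 = 299.38125 / 0.32084375 ≈ 933.11
  x_4 = (0.266375·975 + 0.178875·425 + 0.235250·200 + 0.410500·950) / 0.32084375 = 772.7625 / 0.32084375 ≈ 2408.53

x_1 = 2227.73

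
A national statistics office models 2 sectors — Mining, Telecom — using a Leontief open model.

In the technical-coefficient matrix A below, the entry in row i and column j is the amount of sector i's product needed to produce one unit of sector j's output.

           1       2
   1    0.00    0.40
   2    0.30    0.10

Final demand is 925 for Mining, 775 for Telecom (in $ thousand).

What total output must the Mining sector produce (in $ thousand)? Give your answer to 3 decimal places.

x_1 = 1464.744

I − A =
  [   1.00    -0.40]
  [  -0.30     0.90]
det(I−A) = (1.00)(0.90) − (-0.40)(-0.30) = 0.7800
adj(I−A) = [[0.90, 0.40], [0.30, 1.00]]
(I − A)⁻¹ = adj(I−A) / det(I−A) ≈
  [   1.1538     0.5128]
  [   0.3846     1.2821]
x = (I − A)⁻¹ d = adj(I−A)·d / det(I−A), with det(I−A) = 0.7800:
  x_1 = (0.90·925 + 0.40·775) / 0.7800 = 1142.50 / 0.7800 ≈ 1464.744
  x_2 = (0.30·925 + 1.00·775) / 0.7800 = 1052.50 / 0.7800 ≈ 1349.359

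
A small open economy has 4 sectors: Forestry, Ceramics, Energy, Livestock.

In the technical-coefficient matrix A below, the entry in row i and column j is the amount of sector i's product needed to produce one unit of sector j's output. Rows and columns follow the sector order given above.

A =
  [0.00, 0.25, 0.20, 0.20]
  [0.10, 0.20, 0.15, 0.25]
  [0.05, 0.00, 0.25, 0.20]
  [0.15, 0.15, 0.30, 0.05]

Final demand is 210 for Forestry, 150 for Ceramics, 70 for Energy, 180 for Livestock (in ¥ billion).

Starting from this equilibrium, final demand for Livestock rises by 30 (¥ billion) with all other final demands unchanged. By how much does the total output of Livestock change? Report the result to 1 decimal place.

I − A =
  [   1.00    -0.25    -0.20    -0.20]
  [  -0.10     0.80    -0.15    -0.25]
  [  -0.05     0.00     0.75    -0.20]
  [  -0.15    -0.15    -0.30     0.95]
Compute the cofactors C_ij = (−1)^(i+j)·(3×3 minor ij) of I−A; the adjugate is their transpose:
adj(I−A) = Cᵀ =
  [ 0.489375   0.191625   0.251375   0.206375]
  [ 0.108750   0.611500   0.245500   0.235500]
  [ 0.063125   0.050875   0.662375   0.166125]
  [ 0.114375   0.142875   0.287625   0.571375]
det(I−A) = Σ_j (I−A)_1j·C_1j = (1.00)(0.489375) + (-0.25)(0.108750) + (-0.20)(0.063125) + (-0.20)(0.114375) = 0.4266875
(I − A)⁻¹ = adj(I−A) / det(I−A) ≈
  [   1.1469     0.4491     0.5891     0.4837]
  [   0.2549     1.4331     0.5754     0.5519]
  [   0.1479     0.1192     1.5524     0.3893]
  [   0.2681     0.3348     0.6741     1.3391]
Δx = (I − A)⁻¹ Δd with Δd having +30 in the Livestock component and 0 elsewhere.
So Δx_L = L_LL · (+30), where L_LL = adj(I−A)_LL / det(I−A) = 0.571375 / 0.4266875.
Δx_L = 0.571375 × (+30) / 0.4266875 = 17.14125 / 0.4266875 ≈ 40.2.

Δx_L = 40.2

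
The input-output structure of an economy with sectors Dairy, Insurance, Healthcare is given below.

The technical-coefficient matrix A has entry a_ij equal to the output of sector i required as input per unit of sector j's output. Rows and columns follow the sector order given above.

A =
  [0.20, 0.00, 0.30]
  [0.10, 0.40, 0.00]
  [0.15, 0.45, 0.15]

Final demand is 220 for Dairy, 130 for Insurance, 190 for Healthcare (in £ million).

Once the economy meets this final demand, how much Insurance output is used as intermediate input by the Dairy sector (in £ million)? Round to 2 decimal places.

I − A =
  [   0.80     0.00    -0.30]
  [  -0.10     0.60     0.00]
  [  -0.15    -0.45     0.85]
Cofactors of I−A, C_ij = (−1)^(i+j)·(minor ij) (rows/columns in the sector order above):
  C_11 = (0.60)(0.85) − (0.00)(-0.45) = 0.5100
  C_12 = −[(-0.10)(0.85) − (0.00)(-0.15)] = 0.0850
  C_13 = (-0.10)(-0.45) − (0.60)(-0.15) = 0.1350
  C_21 = −[(0.00)(0.85) − (-0.30)(-0.45)] = 0.1350
  C_22 = (0.80)(0.85) − (-0.30)(-0.15) = 0.6350
  C_23 = −[(0.80)(-0.45) − (0.00)(-0.15)] = 0.3600
  C_31 = (0.00)(0.00) − (-0.30)(0.60) = 0.1800
  C_32 = −[(0.80)(0.00) − (-0.30)(-0.10)] = 0.0300
  C_33 = (0.80)(0.60) − (0.00)(-0.10) = 0.4800
det(I−A) = Σ_j (I−A)_1j·C_1j = (0.80)(0.5100) + (0.00)(0.0850) + (-0.30)(0.1350) = 0.3675
adj(I−A) = Cᵀ =
  [ 0.5100   0.1350   0.1800]
  [ 0.0850   0.6350   0.0300]
  [ 0.1350   0.3600   0.4800]
(I − A)⁻¹ = adj(I−A) / det(I−A) ≈
  [   1.3878     0.3673     0.4898]
  [   0.2313     1.7279     0.0816]
  [   0.3673     0.9796     1.3061]
First solve x = (I − A)⁻¹ d = adj(I−A)·d / det(I−A); in particular x_1 = (0.5100·220 + 0.1350·130 + 0.1800·190) / 0.3675 = 163.95 / 0.3675 ≈ 446.1224.
Intermediate flow from 2 to 1: z_21 = a_21 · x_1 = 0.10 × 163.95 / 0.3675 = 16.395 / 0.3675 ≈ 44.61.

z_21 = 44.61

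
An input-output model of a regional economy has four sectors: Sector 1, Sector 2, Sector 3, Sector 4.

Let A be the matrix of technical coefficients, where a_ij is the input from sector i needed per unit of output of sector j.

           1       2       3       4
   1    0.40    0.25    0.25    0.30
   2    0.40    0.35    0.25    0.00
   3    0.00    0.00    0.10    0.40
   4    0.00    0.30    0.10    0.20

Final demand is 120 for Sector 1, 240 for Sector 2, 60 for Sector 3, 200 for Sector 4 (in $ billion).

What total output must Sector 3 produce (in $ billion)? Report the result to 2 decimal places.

I − A =
  [   0.60    -0.25    -0.25    -0.30]
  [  -0.40     0.65    -0.25     0.00]
  [   0.00     0.00     0.90    -0.40]
  [   0.00    -0.30    -0.10     0.80]
Compute the cofactors C_ij = (−1)^(i+j)·(3×3 minor ij) of I−A; the adjugate is their transpose:
adj(I−A) = Cᵀ =
  [ 0.4120   0.2810   0.2220   0.2655]
  [ 0.2720   0.4080   0.2120   0.2080]
  [ 0.0480   0.0720   0.1960   0.1160]
  [ 0.1080   0.1620   0.1040   0.2610]
det(I−A) = Σ_j (I−A)_1j·C_1j = (0.60)(0.4120) + (-0.25)(0.2720) + (-0.25)(0.0480) + (-0.30)(0.1080) = 0.1348
(I − A)⁻¹ = adj(I−A) / det(I−A) ≈
  [   3.0564     2.0846     1.6469     1.9696]
  [   2.0178     3.0267     1.5727     1.5430]
  [   0.3561     0.5341     1.4540     0.8605]
  [   0.8012     1.2018     0.7715     1.9362]
x = (I − A)⁻¹ d = adj(I−A)·d / det(I−A), with det(I−A) = 0.1348:
  x_1 = (0.4120·120 + 0.2810·240 + 0.2220·60 + 0.2655·200) / 0.1348 = 183.30 / 0.1348 ≈ 1359.79
  x_2 = (0.2720·120 + 0.4080·240 + 0.2120·60 + 0.2080·200) / 0.1348 = 184.88 / 0.1348 ≈ 1371.51
  x_3 = (0.0480·120 + 0.0720·240 + 0.1960·60 + 0.1160·200) / 0.1348 = 58.00 / 0.1348 ≈ 430.27
  x_4 = (0.1080·120 + 0.1620·240 + 0.1040·60 + 0.2610·200) / 0.1348 = 110.28 / 0.1348 ≈ 818.10

x_3 = 430.27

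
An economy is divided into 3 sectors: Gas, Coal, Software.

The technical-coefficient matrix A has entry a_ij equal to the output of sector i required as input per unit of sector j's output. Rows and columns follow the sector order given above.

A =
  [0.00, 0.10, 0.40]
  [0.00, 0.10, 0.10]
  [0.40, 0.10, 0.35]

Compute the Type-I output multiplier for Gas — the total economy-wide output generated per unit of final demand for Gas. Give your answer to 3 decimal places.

I − A =
  [   1.00    -0.10    -0.40]
  [   0.00     0.90    -0.10]
  [  -0.40    -0.10     0.65]
Cofactors of I−A, C_ij = (−1)^(i+j)·(minor ij) (rows/columns in the sector order above):
  C_11 = (0.90)(0.65) − (-0.10)(-0.10) = 0.5750
  C_12 = −[(0.00)(0.65) − (-0.10)(-0.40)] = 0.0400
  C_13 = (0.00)(-0.10) − (0.90)(-0.40) = 0.3600
  C_21 = −[(-0.10)(0.65) − (-0.40)(-0.10)] = 0.1050
  C_22 = (1.00)(0.65) − (-0.40)(-0.40) = 0.4900
  C_23 = −[(1.00)(-0.10) − (-0.10)(-0.40)] = 0.1400
  C_31 = (-0.10)(-0.10) − (-0.40)(0.90) = 0.3700
  C_32 = −[(1.00)(-0.10) − (-0.40)(0.00)] = 0.1000
  C_33 = (1.00)(0.90) − (-0.10)(0.00) = 0.9000
det(I−A) = Σ_j (I−A)_1j·C_1j = (1.00)(0.5750) + (-0.10)(0.0400) + (-0.40)(0.3600) = 0.4270
adj(I−A) = Cᵀ =
  [ 0.5750   0.1050   0.3700]
  [ 0.0400   0.4900   0.1000]
  [ 0.3600   0.1400   0.9000]
(I − A)⁻¹ = adj(I−A) / det(I−A) ≈
  [   1.3466     0.2459     0.8665]
  [   0.0937     1.1475     0.2342]
  [   0.8431     0.3279     2.1077]
The output multiplier for sector j is the column-j sum of the Leontief inverse (I − A)⁻¹ = adj(I−A) / det(I−A).
Column G of adj(I−A): (0.5750, 0.0400, 0.3600); det(I−A) = 0.4270.
m_G = (0.5750 + 0.0400 + 0.3600) / 0.4270 = 0.975 / 0.4270 ≈ 2.283.

m_G = 2.283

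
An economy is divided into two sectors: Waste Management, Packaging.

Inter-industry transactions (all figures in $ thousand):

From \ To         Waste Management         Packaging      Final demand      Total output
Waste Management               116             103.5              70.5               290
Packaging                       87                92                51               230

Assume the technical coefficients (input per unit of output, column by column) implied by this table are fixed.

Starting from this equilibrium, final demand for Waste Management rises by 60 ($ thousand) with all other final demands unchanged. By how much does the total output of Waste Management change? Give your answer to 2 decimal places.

Technical coefficients a_ij = z_ij / X_j:
  a_11 = 116/290 = 0.40, a_21 = 87/290 = 0.30
  a_12 = 103.5/230 = 0.45, a_22 = 92/230 = 0.40
I − A =
  [   0.60    -0.45]
  [  -0.30     0.60]
det(I−A) = (0.60)(0.60) − (-0.45)(-0.30) = 0.2250
adj(I−A) = [[0.60, 0.45], [0.30, 0.60]]
(I − A)⁻¹ = adj(I−A) / det(I−A) ≈
  [   2.6667     2.0000]
  [   1.3333     2.6667]
Δx = (I − A)⁻¹ Δd with Δd having +60 in the Waste Management component and 0 elsewhere.
So Δx_1 = L_11 · (+60), where L_11 = adj(I−A)_11 / det(I−A) = 0.60 / 0.2250.
Δx_1 = 0.60 × (+60) / 0.2250 = 36.00 / 0.2250 = 160.00.

Δx_1 = 160.00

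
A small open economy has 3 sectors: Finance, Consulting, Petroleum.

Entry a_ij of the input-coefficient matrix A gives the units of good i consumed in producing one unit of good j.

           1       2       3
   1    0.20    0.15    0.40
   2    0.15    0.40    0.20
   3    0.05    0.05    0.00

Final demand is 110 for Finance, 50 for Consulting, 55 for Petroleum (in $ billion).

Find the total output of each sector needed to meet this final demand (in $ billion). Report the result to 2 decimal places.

I − A =
  [   0.80    -0.15    -0.40]
  [  -0.15     0.60    -0.20]
  [  -0.05    -0.05     1.00]
Cofactors of I−A, C_ij = (−1)^(i+j)·(minor ij) (rows/columns in the sector order above):
  C_11 = (0.60)(1.00) − (-0.20)(-0.05) = 0.5900
  C_12 = −[(-0.15)(1.00) − (-0.20)(-0.05)] = 0.1600
  C_13 = (-0.15)(-0.05) − (0.60)(-0.05) = 0.0375
  C_21 = −[(-0.15)(1.00) − (-0.40)(-0.05)] = 0.1700
  C_22 = (0.80)(1.00) − (-0.40)(-0.05) = 0.7800
  C_23 = −[(0.80)(-0.05) − (-0.15)(-0.05)] = 0.0475
  C_31 = (-0.15)(-0.20) − (-0.40)(0.60) = 0.2700
  C_32 = −[(0.80)(-0.20) − (-0.40)(-0.15)] = 0.2200
  C_33 = (0.80)(0.60) − (-0.15)(-0.15) = 0.4575
det(I−A) = Σ_j (I−A)_1j·C_1j = (0.80)(0.5900) + (-0.15)(0.1600) + (-0.40)(0.0375) = 0.4330
adj(I−A) = Cᵀ =
  [ 0.5900   0.1700   0.2700]
  [ 0.1600   0.7800   0.2200]
  [ 0.0375   0.0475   0.4575]
(I − A)⁻¹ = adj(I−A) / det(I−A) ≈
  [   1.3626     0.3926     0.6236]
  [   0.3695     1.8014     0.5081]
  [   0.0866     0.1097     1.0566]
x = (I − A)⁻¹ d = adj(I−A)·d / det(I−A), with det(I−A) = 0.4330:
  x_1 = (0.5900·110 + 0.1700·50 + 0.2700·55) / 0.4330 = 88.25 / 0.4330 ≈ 203.81
  x_2 = (0.1600·110 + 0.7800·50 + 0.2200·55) / 0.4330 = 68.70 / 0.4330 ≈ 158.66
  x_3 = (0.0375·110 + 0.0475·50 + 0.4575·55) / 0.4330 = 31.6625 / 0.4330 ≈ 73.12

x_1 = 203.81, x_2 = 158.66, x_3 = 73.12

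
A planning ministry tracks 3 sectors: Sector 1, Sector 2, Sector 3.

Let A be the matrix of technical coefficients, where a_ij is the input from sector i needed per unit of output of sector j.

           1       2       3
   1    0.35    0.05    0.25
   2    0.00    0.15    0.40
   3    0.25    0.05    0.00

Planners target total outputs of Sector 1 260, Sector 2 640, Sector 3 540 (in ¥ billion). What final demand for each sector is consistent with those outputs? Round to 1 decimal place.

I − A =
  [   0.65    -0.05    -0.25]
  [   0.00     0.85    -0.40]
  [  -0.25    -0.05     1.00]
d = (I − A) x:
  d_1 = (+0.65)·260 + (-0.05)·640 + (-0.25)·540 = 2.0
  d_2 = (+0.00)·260 + (+0.85)·640 + (-0.40)·540 = 328.0
  d_3 = (-0.25)·260 + (-0.05)·640 + (+1.00)·540 = 443.0

d_1 = 2.0, d_2 = 328.0, d_3 = 443.0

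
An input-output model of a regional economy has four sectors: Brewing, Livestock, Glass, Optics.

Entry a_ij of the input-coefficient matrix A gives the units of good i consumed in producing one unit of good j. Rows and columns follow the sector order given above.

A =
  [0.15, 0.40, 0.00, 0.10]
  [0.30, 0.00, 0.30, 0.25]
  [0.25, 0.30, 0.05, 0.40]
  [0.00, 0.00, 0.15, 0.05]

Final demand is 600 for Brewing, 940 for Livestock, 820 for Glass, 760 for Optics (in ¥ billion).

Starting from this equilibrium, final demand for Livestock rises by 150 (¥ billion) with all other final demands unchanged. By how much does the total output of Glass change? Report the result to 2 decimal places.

Δx_3 = 102.11

I − A =
  [   0.85    -0.40     0.00    -0.10]
  [  -0.30     1.00    -0.30    -0.25]
  [  -0.25    -0.30     0.95    -0.40]
  [   0.00     0.00    -0.15     0.95]
Compute the cofactors C_ij = (−1)^(i+j)·(3×3 minor ij) of I−A; the adjugate is their transpose:
adj(I−A) = Cᵀ =
  [ 0.745750   0.341500   0.144000   0.229000]
  [ 0.333375   0.712375   0.278625   0.339875]
  [ 0.323000   0.337250   0.693500   0.414750]
  [ 0.051000   0.053250   0.109500   0.587000]
det(I−A) = Σ_j (I−A)_1j·C_1j = (0.85)(0.745750) + (-0.40)(0.333375) + (0.00)(0.323000) + (-0.10)(0.051000) = 0.4954375
(I − A)⁻¹ = adj(I−A) / det(I−A) ≈
  [   1.5052     0.6893     0.2907     0.4622]
  [   0.6729     1.4379     0.5624     0.6860]
  [   0.6519     0.6807     1.3998     0.8371]
  [   0.1029     0.1075     0.2210     1.1848]
Δx = (I − A)⁻¹ Δd with Δd having +150 in the Livestock component and 0 elsewhere.
So Δx_3 = L_32 · (+150), where L_32 = adj(I−A)_32 / det(I−A) = 0.337250 / 0.4954375.
Δx_3 = 0.337250 × (+150) / 0.4954375 = 50.5875 / 0.4954375 ≈ 102.11.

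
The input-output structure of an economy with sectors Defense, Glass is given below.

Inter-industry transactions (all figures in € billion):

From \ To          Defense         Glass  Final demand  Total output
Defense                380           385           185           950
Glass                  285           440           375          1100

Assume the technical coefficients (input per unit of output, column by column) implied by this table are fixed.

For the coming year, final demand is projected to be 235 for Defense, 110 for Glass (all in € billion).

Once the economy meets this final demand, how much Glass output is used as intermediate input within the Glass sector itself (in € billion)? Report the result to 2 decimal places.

Technical coefficients a_ij = z_ij / X_j:
  a_11 = 380/950 = 0.40, a_21 = 285/950 = 0.30
  a_12 = 385/1100 = 0.35, a_22 = 440/1100 = 0.40
I − A =
  [   0.60    -0.35]
  [  -0.30     0.60]
det(I−A) = (0.60)(0.60) − (-0.35)(-0.30) = 0.2550
adj(I−A) = [[0.60, 0.35], [0.30, 0.60]]
(I − A)⁻¹ = adj(I−A) / det(I−A) ≈
  [   2.3529     1.3725]
  [   1.1765     2.3529]
First solve x = (I − A)⁻¹ d = adj(I−A)·d / det(I−A); in particular x_2 = (0.30·235 + 0.60·110) / 0.2550 = 136.50 / 0.2550 ≈ 535.2941.
Intermediate flow from 2 to 2: z_22 = a_22 · x_2 = 0.40 × 136.50 / 0.2550 = 54.60 / 0.2550 ≈ 214.12.

z_22 = 214.12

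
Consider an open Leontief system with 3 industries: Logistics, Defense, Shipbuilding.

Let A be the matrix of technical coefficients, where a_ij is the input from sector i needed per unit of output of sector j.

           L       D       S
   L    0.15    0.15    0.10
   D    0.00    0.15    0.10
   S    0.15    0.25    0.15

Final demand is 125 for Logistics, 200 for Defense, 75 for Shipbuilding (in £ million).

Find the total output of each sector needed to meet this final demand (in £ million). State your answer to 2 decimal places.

I − A =
  [   0.85    -0.15    -0.10]
  [   0.00     0.85    -0.10]
  [  -0.15    -0.25     0.85]
Cofactors of I−A, C_ij = (−1)^(i+j)·(minor ij) (rows/columns in the sector order above):
  C_11 = (0.85)(0.85) − (-0.10)(-0.25) = 0.6975
  C_12 = −[(0.00)(0.85) − (-0.10)(-0.15)] = 0.0150
  C_13 = (0.00)(-0.25) − (0.85)(-0.15) = 0.1275
  C_21 = −[(-0.15)(0.85) − (-0.10)(-0.25)] = 0.1525
  C_22 = (0.85)(0.85) − (-0.10)(-0.15) = 0.7075
  C_23 = −[(0.85)(-0.25) − (-0.15)(-0.15)] = 0.2350
  C_31 = (-0.15)(-0.10) − (-0.10)(0.85) = 0.1000
  C_32 = −[(0.85)(-0.10) − (-0.10)(0.00)] = 0.0850
  C_33 = (0.85)(0.85) − (-0.15)(0.00) = 0.7225
det(I−A) = Σ_j (I−A)_1j·C_1j = (0.85)(0.6975) + (-0.15)(0.0150) + (-0.10)(0.1275) = 0.577875
adj(I−A) = Cᵀ =
  [ 0.6975   0.1525   0.1000]
  [ 0.0150   0.7075   0.0850]
  [ 0.1275   0.2350   0.7225]
(I − A)⁻¹ = adj(I−A) / det(I−A) ≈
  [   1.2070     0.2639     0.1730]
  [   0.0260     1.2243     0.1471]
  [   0.2206     0.4067     1.2503]
x = (I − A)⁻¹ d = adj(I−A)·d / det(I−A), with det(I−A) = 0.577875:
  x_L = (0.6975·125 + 0.1525·200 + 0.1000·75) / 0.577875 = 125.1875 / 0.577875 ≈ 216.63
  x_D = (0.0150·125 + 0.7075·200 + 0.0850·75) / 0.577875 = 149.75 / 0.577875 ≈ 259.14
  x_S = (0.1275·125 + 0.2350·200 + 0.7225·75) / 0.577875 = 117.125 / 0.577875 ≈ 202.68

x_L = 216.63, x_D = 259.14, x_S = 202.68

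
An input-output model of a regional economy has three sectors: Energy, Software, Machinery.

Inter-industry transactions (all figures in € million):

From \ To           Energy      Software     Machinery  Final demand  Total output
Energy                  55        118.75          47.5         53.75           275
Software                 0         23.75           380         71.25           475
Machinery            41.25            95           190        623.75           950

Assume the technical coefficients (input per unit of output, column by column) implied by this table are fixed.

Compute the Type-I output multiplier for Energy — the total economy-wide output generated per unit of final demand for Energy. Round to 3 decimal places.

m_E = 1.691

Technical coefficients a_ij = z_ij / X_j:
  a_EE = 55/275 = 0.20, a_SE = 0/275 = 0.00, a_ME = 41.25/275 = 0.15
  a_ES = 118.75/475 = 0.25, a_SS = 23.75/475 = 0.05, a_MS = 95/475 = 0.20
  a_EM = 47.5/950 = 0.05, a_SM = 380/950 = 0.40, a_MM = 190/950 = 0.20
I − A =
  [   0.80    -0.25    -0.05]
  [   0.00     0.95    -0.40]
  [  -0.15    -0.20     0.80]
Cofactors of I−A, C_ij = (−1)^(i+j)·(minor ij) (rows/columns in the sector order above):
  C_11 = (0.95)(0.80) − (-0.40)(-0.20) = 0.6800
  C_12 = −[(0.00)(0.80) − (-0.40)(-0.15)] = 0.0600
  C_13 = (0.00)(-0.20) − (0.95)(-0.15) = 0.1425
  C_21 = −[(-0.25)(0.80) − (-0.05)(-0.20)] = 0.2100
  C_22 = (0.80)(0.80) − (-0.05)(-0.15) = 0.6325
  C_23 = −[(0.80)(-0.20) − (-0.25)(-0.15)] = 0.1975
  C_31 = (-0.25)(-0.40) − (-0.05)(0.95) = 0.1475
  C_32 = −[(0.80)(-0.40) − (-0.05)(0.00)] = 0.3200
  C_33 = (0.80)(0.95) − (-0.25)(0.00) = 0.7600
det(I−A) = Σ_j (I−A)_1j·C_1j = (0.80)(0.6800) + (-0.25)(0.0600) + (-0.05)(0.1425) = 0.521875
adj(I−A) = Cᵀ =
  [ 0.6800   0.2100   0.1475]
  [ 0.0600   0.6325   0.3200]
  [ 0.1425   0.1975   0.7600]
(I − A)⁻¹ = adj(I−A) / det(I−A) ≈
  [   1.3030     0.4024     0.2826]
  [   0.1150     1.2120     0.6132]
  [   0.2731     0.3784     1.4563]
The output multiplier for sector j is the column-j sum of the Leontief inverse (I − A)⁻¹ = adj(I−A) / det(I−A).
Column E of adj(I−A): (0.6800, 0.0600, 0.1425); det(I−A) = 0.521875.
m_E = (0.6800 + 0.0600 + 0.1425) / 0.521875 = 0.8825 / 0.521875 ≈ 1.691.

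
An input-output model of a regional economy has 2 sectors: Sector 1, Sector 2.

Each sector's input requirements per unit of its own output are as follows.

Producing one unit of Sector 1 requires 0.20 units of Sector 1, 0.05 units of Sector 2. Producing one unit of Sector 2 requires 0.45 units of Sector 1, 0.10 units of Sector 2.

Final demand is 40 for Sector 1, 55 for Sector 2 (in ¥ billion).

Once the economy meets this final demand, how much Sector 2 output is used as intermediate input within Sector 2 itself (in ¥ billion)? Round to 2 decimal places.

z_22 = 6.59

I − A =
  [   0.80    -0.45]
  [  -0.05     0.90]
det(I−A) = (0.80)(0.90) − (-0.45)(-0.05) = 0.6975
adj(I−A) = [[0.90, 0.45], [0.05, 0.80]]
(I − A)⁻¹ = adj(I−A) / det(I−A) ≈
  [   1.2903     0.6452]
  [   0.0717     1.1470]
First solve x = (I − A)⁻¹ d = adj(I−A)·d / det(I−A); in particular x_2 = (0.05·40 + 0.80·55) / 0.6975 = 46.00 / 0.6975 ≈ 65.9498.
Intermediate flow from 2 to 2: z_22 = a_22 · x_2 = 0.10 × 46.00 / 0.6975 = 4.60 / 0.6975 ≈ 6.59.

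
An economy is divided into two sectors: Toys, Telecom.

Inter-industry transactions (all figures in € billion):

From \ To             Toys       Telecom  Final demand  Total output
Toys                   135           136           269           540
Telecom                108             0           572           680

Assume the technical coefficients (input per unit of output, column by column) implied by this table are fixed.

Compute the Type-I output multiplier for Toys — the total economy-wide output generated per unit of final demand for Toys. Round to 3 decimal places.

Technical coefficients a_ij = z_ij / X_j:
  a_11 = 135/540 = 0.25, a_21 = 108/540 = 0.20
  a_12 = 136/680 = 0.20, a_22 = 0/680 = 0.00
I − A =
  [   0.75    -0.20]
  [  -0.20     1.00]
det(I−A) = (0.75)(1.00) − (-0.20)(-0.20) = 0.7100
adj(I−A) = [[1.00, 0.20], [0.20, 0.75]]
(I − A)⁻¹ = adj(I−A) / det(I−A) ≈
  [   1.4085     0.2817]
  [   0.2817     1.0563]
The output multiplier for sector j is the column-j sum of the Leontief inverse (I − A)⁻¹ = adj(I−A) / det(I−A).
Column 1 of adj(I−A): (1.00, 0.20); det(I−A) = 0.7100.
m_1 = (1.00 + 0.20) / 0.7100 = 1.20 / 0.7100 ≈ 1.690.

m_1 = 1.690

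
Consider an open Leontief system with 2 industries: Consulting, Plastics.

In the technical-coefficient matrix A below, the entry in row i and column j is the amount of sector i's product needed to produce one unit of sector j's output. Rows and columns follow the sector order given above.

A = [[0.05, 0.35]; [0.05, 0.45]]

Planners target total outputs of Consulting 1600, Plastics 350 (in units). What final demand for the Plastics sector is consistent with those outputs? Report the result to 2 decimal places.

d_2 = 112.50

I − A =
  [   0.95    -0.35]
  [  -0.05     0.55]
d = (I − A) x:
  d_1 = (+0.95)·1600 + (-0.35)·350 = 1397.50
  d_2 = (-0.05)·1600 + (+0.55)·350 = 112.50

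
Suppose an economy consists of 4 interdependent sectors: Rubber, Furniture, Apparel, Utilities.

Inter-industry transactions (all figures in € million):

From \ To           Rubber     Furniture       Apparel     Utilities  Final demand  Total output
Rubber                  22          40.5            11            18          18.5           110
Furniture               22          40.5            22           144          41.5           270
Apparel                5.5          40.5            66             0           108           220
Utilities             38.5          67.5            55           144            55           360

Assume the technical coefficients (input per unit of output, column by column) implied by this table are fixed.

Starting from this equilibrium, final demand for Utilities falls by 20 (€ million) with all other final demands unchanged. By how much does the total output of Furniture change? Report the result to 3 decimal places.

Technical coefficients a_ij = z_ij / X_j:
  a_11 = 22/110 = 0.20, a_21 = 22/110 = 0.20, a_31 = 5.5/110 = 0.05, a_41 = 38.5/110 = 0.35
  a_12 = 40.5/270 = 0.15, a_22 = 40.5/270 = 0.15, a_32 = 40.5/270 = 0.15, a_42 = 67.5/270 = 0.25
  a_13 = 11/220 = 0.05, a_23 = 22/220 = 0.10, a_33 = 66/220 = 0.30, a_43 = 55/220 = 0.25
  a_14 = 18/360 = 0.05, a_24 = 144/360 = 0.40, a_34 = 0/360 = 0.00, a_44 = 144/360 = 0.40
I − A =
  [   0.80    -0.15    -0.05    -0.05]
  [  -0.20     0.85    -0.10    -0.40]
  [  -0.05    -0.15     0.70     0.00]
  [  -0.35    -0.25    -0.25     0.60]
Compute the cofactors C_ij = (−1)^(i+j)·(3×3 minor ij) of I−A; the adjugate is their transpose:
adj(I−A) = Cᵀ =
  [ 0.263000   0.078125   0.056375   0.074000]
  [ 0.190000   0.321625   0.141750   0.230250]
  [ 0.059500   0.074500   0.271625   0.054625]
  [ 0.257375   0.210625   0.205125   0.438625]
det(I−A) = Σ_j (I−A)_1j·C_1j = (0.80)(0.263000) + (-0.15)(0.190000) + (-0.05)(0.059500) + (-0.05)(0.257375) = 0.16605625
(I − A)⁻¹ = adj(I−A) / det(I−A) ≈
  [   1.5838     0.4705     0.3395     0.4456]
  [   1.1442     1.9368     0.8536     1.3866]
  [   0.3583     0.4486     1.6357     0.3290]
  [   1.5499     1.2684     1.2353     2.6414]
Δx = (I − A)⁻¹ Δd with Δd having -20 in the Utilities component and 0 elsewhere.
So Δx_2 = L_24 · (-20), where L_24 = adj(I−A)_24 / det(I−A) = 0.230250 / 0.16605625.
Δx_2 = 0.230250 × (-20) / 0.16605625 = -4.605 / 0.16605625 ≈ -27.732.

Δx_2 = -27.732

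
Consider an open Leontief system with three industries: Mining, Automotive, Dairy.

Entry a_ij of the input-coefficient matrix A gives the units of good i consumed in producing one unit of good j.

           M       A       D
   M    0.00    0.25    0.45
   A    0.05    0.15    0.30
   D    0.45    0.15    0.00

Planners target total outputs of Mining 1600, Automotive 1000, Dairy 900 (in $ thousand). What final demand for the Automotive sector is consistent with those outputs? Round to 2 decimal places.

I − A =
  [   1.00    -0.25    -0.45]
  [  -0.05     0.85    -0.30]
  [  -0.45    -0.15     1.00]
d = (I − A) x:
  d_M = (+1.00)·1600 + (-0.25)·1000 + (-0.45)·900 = 945.00
  d_A = (-0.05)·1600 + (+0.85)·1000 + (-0.30)·900 = 500.00
  d_D = (-0.45)·1600 + (-0.15)·1000 + (+1.00)·900 = 30.00

d_A = 500.00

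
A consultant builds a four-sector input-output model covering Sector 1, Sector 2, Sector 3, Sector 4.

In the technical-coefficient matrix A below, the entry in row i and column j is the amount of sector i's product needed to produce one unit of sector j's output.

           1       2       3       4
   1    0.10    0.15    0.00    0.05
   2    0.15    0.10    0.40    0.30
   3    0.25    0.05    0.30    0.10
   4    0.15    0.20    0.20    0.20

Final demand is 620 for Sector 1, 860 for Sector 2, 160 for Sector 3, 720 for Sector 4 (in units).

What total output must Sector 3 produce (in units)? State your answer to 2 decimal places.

x_3 = 1095.63

I − A =
  [   0.90    -0.15     0.00    -0.05]
  [  -0.15     0.90    -0.40    -0.30]
  [  -0.25    -0.05     0.70    -0.10]
  [  -0.15    -0.20    -0.20     0.80]
Compute the cofactors C_ij = (−1)^(i+j)·(3×3 minor ij) of I−A; the adjugate is their transpose:
adj(I−A) = Cᵀ =
  [ 0.417000   0.088500   0.070000   0.068000]
  [ 0.213500   0.478250   0.340500   0.235250]
  [ 0.189750   0.088375   0.561000   0.115125]
  [ 0.179000   0.158250   0.238500   0.518250]
det(I−A) = Σ_j (I−A)_1j·C_1j = (0.90)(0.417000) + (-0.15)(0.213500) + (0.00)(0.189750) + (-0.05)(0.179000) = 0.334325
(I − A)⁻¹ = adj(I−A) / det(I−A) ≈
  [   1.2473     0.2647     0.2094     0.2034]
  [   0.6386     1.4305     1.0185     0.7037]
  [   0.5676     0.2643     1.6780     0.3444]
  [   0.5354     0.4733     0.7134     1.5501]
x = (I − A)⁻¹ d = adj(I−A)·d / det(I−A), with det(I−A) = 0.334325:
  x_1 = (0.417000·620 + 0.088500·860 + 0.070000·160 + 0.068000·720) / 0.334325 = 394.81 / 0.334325 ≈ 1180.92
  x_2 = (0.213500·620 + 0.478250·860 + 0.340500·160 + 0.235250·720) / 0.334325 = 767.525 / 0.334325 ≈ 2295.75
  x_3 = (0.189750·620 + 0.088375·860 + 0.561000·160 + 0.115125·720) / 0.334325 = 366.2975 / 0.334325 ≈ 1095.63
  x_4 = (0.179000·620 + 0.158250·860 + 0.238500·160 + 0.518250·720) / 0.334325 = 658.375 / 0.334325 ≈ 1969.27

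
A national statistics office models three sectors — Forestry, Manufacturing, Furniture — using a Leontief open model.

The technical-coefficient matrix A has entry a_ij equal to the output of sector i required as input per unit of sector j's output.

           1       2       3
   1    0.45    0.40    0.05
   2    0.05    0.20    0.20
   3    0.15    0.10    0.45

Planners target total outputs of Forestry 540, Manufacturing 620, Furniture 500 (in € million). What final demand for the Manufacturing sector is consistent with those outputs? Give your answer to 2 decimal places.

I − A =
  [   0.55    -0.40    -0.05]
  [  -0.05     0.80    -0.20]
  [  -0.15    -0.10     0.55]
d = (I − A) x:
  d_1 = (+0.55)·540 + (-0.40)·620 + (-0.05)·500 = 24.00
  d_2 = (-0.05)·540 + (+0.80)·620 + (-0.20)·500 = 369.00
  d_3 = (-0.15)·540 + (-0.10)·620 + (+0.55)·500 = 132.00

d_2 = 369.00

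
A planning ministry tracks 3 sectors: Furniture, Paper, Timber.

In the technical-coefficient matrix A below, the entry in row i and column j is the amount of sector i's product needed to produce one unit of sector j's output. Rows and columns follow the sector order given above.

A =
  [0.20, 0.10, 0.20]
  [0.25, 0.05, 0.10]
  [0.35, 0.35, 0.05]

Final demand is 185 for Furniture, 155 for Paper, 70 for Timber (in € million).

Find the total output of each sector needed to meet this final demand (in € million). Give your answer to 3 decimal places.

I − A =
  [   0.80    -0.10    -0.20]
  [  -0.25     0.95    -0.10]
  [  -0.35    -0.35     0.95]
Cofactors of I−A, C_ij = (−1)^(i+j)·(minor ij) (rows/columns in the sector order above):
  C_11 = (0.95)(0.95) − (-0.10)(-0.35) = 0.8675
  C_12 = −[(-0.25)(0.95) − (-0.10)(-0.35)] = 0.2725
  C_13 = (-0.25)(-0.35) − (0.95)(-0.35) = 0.4200
  C_21 = −[(-0.10)(0.95) − (-0.20)(-0.35)] = 0.1650
  C_22 = (0.80)(0.95) − (-0.20)(-0.35) = 0.6900
  C_23 = −[(0.80)(-0.35) − (-0.10)(-0.35)] = 0.3150
  C_31 = (-0.10)(-0.10) − (-0.20)(0.95) = 0.2000
  C_32 = −[(0.80)(-0.10) − (-0.20)(-0.25)] = 0.1300
  C_33 = (0.80)(0.95) − (-0.10)(-0.25) = 0.7350
det(I−A) = Σ_j (I−A)_1j·C_1j = (0.80)(0.8675) + (-0.10)(0.2725) + (-0.20)(0.4200) = 0.58275
adj(I−A) = Cᵀ =
  [ 0.8675   0.1650   0.2000]
  [ 0.2725   0.6900   0.1300]
  [ 0.4200   0.3150   0.7350]
(I − A)⁻¹ = adj(I−A) / det(I−A) ≈
  [   1.4886     0.2831     0.3432]
  [   0.4676     1.1840     0.2231]
  [   0.7207     0.5405     1.2613]
x = (I − A)⁻¹ d = adj(I−A)·d / det(I−A), with det(I−A) = 0.58275:
  x_1 = (0.8675·185 + 0.1650·155 + 0.2000·70) / 0.58275 = 200.0625 / 0.58275 ≈ 343.308
  x_2 = (0.2725·185 + 0.6900·155 + 0.1300·70) / 0.58275 = 166.4625 / 0.58275 ≈ 285.650
  x_3 = (0.4200·185 + 0.3150·155 + 0.7350·70) / 0.58275 = 177.975 / 0.58275 ≈ 305.405

x_1 = 343.308, x_2 = 285.650, x_3 = 305.405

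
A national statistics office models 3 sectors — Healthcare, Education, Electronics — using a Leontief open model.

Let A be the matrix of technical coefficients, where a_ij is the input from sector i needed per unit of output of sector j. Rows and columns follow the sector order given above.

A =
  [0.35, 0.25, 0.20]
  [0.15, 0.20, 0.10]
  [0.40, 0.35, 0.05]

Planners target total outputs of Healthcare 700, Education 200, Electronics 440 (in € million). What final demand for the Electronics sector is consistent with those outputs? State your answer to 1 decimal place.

d_3 = 68.0

I − A =
  [   0.65    -0.25    -0.20]
  [  -0.15     0.80    -0.10]
  [  -0.40    -0.35     0.95]
d = (I − A) x:
  d_1 = (+0.65)·700 + (-0.25)·200 + (-0.20)·440 = 317.0
  d_2 = (-0.15)·700 + (+0.80)·200 + (-0.10)·440 = 11.0
  d_3 = (-0.40)·700 + (-0.35)·200 + (+0.95)·440 = 68.0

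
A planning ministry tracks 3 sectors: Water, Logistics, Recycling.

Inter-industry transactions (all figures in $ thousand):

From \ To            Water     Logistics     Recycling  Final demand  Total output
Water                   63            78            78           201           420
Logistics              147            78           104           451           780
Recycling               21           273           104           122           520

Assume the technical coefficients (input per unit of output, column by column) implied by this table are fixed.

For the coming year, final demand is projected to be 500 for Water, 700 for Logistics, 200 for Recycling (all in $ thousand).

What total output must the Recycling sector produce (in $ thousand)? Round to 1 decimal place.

Technical coefficients a_ij = z_ij / X_j:
  a_11 = 63/420 = 0.15, a_21 = 147/420 = 0.35, a_31 = 21/420 = 0.05
  a_12 = 78/780 = 0.10, a_22 = 78/780 = 0.10, a_32 = 273/780 = 0.35
  a_13 = 78/520 = 0.15, a_23 = 104/520 = 0.20, a_33 = 104/520 = 0.20
I − A =
  [   0.85    -0.10    -0.15]
  [  -0.35     0.90    -0.20]
  [  -0.05    -0.35     0.80]
Cofactors of I−A, C_ij = (−1)^(i+j)·(minor ij) (rows/columns in the sector order above):
  C_11 = (0.90)(0.80) − (-0.20)(-0.35) = 0.6500
  C_12 = −[(-0.35)(0.80) − (-0.20)(-0.05)] = 0.2900
  C_13 = (-0.35)(-0.35) − (0.90)(-0.05) = 0.1675
  C_21 = −[(-0.10)(0.80) − (-0.15)(-0.35)] = 0.1325
  C_22 = (0.85)(0.80) − (-0.15)(-0.05) = 0.6725
  C_23 = −[(0.85)(-0.35) − (-0.10)(-0.05)] = 0.3025
  C_31 = (-0.10)(-0.20) − (-0.15)(0.90) = 0.1550
  C_32 = −[(0.85)(-0.20) − (-0.15)(-0.35)] = 0.2225
  C_33 = (0.85)(0.90) − (-0.10)(-0.35) = 0.7300
det(I−A) = Σ_j (I−A)_1j·C_1j = (0.85)(0.6500) + (-0.10)(0.2900) + (-0.15)(0.1675) = 0.498375
adj(I−A) = Cᵀ =
  [ 0.6500   0.1325   0.1550]
  [ 0.2900   0.6725   0.2225]
  [ 0.1675   0.3025   0.7300]
(I − A)⁻¹ = adj(I−A) / det(I−A) ≈
  [   1.3042     0.2659     0.3110]
  [   0.5819     1.3494     0.4465]
  [   0.3361     0.6070     1.4648]
x = (I − A)⁻¹ d = adj(I−A)·d / det(I−A), with det(I−A) = 0.498375:
  x_1 = (0.6500·500 + 0.1325·700 + 0.1550·200) / 0.498375 = 448.75 / 0.498375 ≈ 900.4
  x_2 = (0.2900·500 + 0.6725·700 + 0.2225·200) / 0.498375 = 660.25 / 0.498375 ≈ 1324.8
  x_3 = (0.1675·500 + 0.3025·700 + 0.7300·200) / 0.498375 = 441.50 / 0.498375 ≈ 885.9

x_3 = 885.9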